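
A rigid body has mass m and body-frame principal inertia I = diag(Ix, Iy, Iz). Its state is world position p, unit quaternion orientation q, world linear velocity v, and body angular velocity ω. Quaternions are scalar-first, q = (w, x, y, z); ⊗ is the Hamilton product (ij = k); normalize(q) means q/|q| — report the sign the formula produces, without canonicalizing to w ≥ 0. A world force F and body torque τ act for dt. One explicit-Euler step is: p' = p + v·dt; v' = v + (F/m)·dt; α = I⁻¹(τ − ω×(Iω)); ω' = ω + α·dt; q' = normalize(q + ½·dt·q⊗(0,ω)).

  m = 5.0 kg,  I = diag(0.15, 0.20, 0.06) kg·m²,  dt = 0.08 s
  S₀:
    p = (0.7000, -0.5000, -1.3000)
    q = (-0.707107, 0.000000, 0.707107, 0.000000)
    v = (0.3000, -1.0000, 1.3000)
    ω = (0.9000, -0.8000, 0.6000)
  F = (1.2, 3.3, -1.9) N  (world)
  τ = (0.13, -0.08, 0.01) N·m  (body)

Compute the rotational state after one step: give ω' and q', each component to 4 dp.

precession coupling ω×(Iω) = (0.0672, 0.0486, -0.0360)
(τ − ω×Iω)/I = (0.4187, -0.6430, 0.7667)
new body rate ω' = (0.9335, -0.8514, 0.6613)
q⊗(0,ω) = (0.5656856, -0.2121321, 0.5656856, -1.0606605)
q' = normalize(q + ½dt·q⊗(0,ω)) = (-0.6835, -0.0085, 0.7287, -0.0424)

ω' = (0.9335, -0.8514, 0.6613)
q' = (-0.6835, -0.0085, 0.7287, -0.0424)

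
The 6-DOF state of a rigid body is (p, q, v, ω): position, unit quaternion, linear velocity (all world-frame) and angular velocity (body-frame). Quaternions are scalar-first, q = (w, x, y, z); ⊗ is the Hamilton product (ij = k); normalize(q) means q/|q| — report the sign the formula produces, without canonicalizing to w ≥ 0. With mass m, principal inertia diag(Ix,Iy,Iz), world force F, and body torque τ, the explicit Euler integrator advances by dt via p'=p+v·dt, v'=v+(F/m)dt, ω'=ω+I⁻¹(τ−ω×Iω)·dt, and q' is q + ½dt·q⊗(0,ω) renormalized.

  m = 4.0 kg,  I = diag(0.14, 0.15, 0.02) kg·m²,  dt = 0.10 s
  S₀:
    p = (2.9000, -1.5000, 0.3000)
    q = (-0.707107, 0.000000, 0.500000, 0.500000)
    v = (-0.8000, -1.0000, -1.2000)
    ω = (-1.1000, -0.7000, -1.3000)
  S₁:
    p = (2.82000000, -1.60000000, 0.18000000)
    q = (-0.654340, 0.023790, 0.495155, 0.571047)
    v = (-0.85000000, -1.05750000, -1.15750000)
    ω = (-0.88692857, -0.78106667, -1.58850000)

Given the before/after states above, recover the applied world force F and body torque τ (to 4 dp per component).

F = (-2.0000, -2.3000, 1.7000)
τ = (0.1800, 0.0500, -0.0500)

rate change Δω = (0.21307143, -0.08106667, -0.28850000)
I·α + gyro = (0.1800, 0.0500, -0.0500)
velocity change Δv = (-0.05000000, -0.05750000, 0.04250000)
F = m·Δv/dt = (-2.0000, -2.3000, 1.7000)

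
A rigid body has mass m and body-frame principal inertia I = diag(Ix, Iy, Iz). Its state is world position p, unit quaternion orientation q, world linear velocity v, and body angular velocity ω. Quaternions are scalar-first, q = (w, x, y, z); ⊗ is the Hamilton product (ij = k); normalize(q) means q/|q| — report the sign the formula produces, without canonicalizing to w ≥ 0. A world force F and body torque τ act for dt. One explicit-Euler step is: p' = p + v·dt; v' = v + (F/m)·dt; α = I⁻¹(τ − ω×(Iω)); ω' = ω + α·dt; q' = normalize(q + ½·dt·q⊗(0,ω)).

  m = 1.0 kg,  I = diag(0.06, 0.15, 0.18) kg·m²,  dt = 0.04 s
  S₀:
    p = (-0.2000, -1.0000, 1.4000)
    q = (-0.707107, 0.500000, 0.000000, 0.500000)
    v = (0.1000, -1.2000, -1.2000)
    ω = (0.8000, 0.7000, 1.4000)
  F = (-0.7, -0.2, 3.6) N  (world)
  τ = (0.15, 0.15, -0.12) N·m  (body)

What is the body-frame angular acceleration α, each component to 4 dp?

precession coupling ω×(Iω) = (0.0294, -0.1344, 0.0504)
(τ − ω×Iω)/I = (2.0100, 1.8960, -0.9467)

α = (2.0100, 1.8960, -0.9467)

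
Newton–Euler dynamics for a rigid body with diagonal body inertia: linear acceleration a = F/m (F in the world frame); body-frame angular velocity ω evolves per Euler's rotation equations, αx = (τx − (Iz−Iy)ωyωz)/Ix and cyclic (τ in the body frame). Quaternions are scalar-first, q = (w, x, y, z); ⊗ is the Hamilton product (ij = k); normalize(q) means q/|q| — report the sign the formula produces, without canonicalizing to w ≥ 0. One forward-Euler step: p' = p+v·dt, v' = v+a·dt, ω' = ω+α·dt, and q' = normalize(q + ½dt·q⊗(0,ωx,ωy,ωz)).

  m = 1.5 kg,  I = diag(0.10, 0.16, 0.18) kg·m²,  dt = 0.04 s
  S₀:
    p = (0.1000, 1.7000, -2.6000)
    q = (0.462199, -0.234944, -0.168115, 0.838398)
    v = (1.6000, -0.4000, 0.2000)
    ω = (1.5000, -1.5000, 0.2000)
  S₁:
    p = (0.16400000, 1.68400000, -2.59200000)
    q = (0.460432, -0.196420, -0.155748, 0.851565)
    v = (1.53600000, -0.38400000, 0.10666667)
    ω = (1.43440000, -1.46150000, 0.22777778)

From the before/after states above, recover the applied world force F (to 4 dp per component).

velocity change Δv = (-0.06400000, 0.01600000, -0.09333333)
applied force F = (-2.4000, 0.6000, -3.5000)

F = (-2.4000, 0.6000, -3.5000)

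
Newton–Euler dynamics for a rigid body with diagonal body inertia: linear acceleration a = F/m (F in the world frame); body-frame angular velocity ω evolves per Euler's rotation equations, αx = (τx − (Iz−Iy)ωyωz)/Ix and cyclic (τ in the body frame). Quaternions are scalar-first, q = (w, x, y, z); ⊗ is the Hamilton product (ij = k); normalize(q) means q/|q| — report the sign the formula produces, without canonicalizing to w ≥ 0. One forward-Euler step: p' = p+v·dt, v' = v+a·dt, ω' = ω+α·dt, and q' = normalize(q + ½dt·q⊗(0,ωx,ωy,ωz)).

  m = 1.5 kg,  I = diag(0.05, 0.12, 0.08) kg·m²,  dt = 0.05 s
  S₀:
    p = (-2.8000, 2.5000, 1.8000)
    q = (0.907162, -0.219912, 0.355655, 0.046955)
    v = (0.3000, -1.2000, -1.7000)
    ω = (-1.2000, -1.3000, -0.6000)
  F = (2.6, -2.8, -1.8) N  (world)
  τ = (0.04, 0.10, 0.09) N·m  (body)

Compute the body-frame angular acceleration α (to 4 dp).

ω×(Iω) gyroscopic = (-0.0312, -0.0216, 0.1092)
α = I⁻¹(τ − ω×Iω) = (1.4240, 1.0133, -0.2400)

α = (1.4240, 1.0133, -0.2400)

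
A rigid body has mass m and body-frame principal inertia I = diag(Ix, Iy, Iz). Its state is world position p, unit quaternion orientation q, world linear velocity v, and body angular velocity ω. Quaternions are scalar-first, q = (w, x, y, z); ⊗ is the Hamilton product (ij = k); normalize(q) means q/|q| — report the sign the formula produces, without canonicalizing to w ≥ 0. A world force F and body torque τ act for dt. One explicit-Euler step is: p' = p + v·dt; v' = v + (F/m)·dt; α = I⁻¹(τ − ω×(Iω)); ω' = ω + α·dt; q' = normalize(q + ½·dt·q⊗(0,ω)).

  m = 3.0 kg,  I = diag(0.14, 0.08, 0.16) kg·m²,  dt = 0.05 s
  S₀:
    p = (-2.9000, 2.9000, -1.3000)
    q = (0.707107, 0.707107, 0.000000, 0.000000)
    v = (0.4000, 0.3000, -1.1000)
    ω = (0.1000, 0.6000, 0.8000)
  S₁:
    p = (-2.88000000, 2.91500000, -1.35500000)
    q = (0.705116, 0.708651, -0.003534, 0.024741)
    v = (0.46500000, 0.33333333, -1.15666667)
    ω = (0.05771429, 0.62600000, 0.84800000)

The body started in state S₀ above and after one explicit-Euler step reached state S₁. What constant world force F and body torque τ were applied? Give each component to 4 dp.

F = (3.9000, 2.0000, -3.4000)
τ = (-0.0800, 0.0400, 0.1500)

rate change Δω = (-0.04228571, 0.02600000, 0.04800000)
ω₀×(Iω₀) = (0.0384, -0.0016, -0.0036)
applied torque τ = (-0.0800, 0.0400, 0.1500)
velocity change Δv = (0.06500000, 0.03333333, -0.05666667)
applied force F = (3.9000, 2.0000, -3.4000)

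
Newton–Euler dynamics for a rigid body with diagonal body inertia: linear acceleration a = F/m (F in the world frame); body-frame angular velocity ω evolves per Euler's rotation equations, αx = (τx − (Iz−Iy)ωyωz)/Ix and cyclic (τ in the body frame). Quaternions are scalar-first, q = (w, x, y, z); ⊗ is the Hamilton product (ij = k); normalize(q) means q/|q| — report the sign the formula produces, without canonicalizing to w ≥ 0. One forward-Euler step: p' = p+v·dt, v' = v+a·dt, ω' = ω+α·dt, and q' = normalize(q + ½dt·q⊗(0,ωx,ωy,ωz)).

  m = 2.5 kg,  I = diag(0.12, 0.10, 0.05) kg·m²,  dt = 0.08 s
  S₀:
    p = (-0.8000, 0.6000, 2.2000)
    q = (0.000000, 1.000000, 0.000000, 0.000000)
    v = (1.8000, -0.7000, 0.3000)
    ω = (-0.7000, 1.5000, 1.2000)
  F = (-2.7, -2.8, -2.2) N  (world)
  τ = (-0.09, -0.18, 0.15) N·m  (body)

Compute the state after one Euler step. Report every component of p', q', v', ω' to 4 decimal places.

α = I⁻¹(τ − ω×Iω) = (0.0000, -1.2120, 2.5800)
ω + α·dt = (-0.7000, 1.4030, 1.4064)
q⊗(0,ω) = (0.7000000, 0.0000000, -1.2000000, 1.5000000)
q + ½dt·q⊗(0,ω), renormalized = (0.0279, 0.9967, -0.0478, 0.0598)
a = F/m = (-1.0800, -1.1200, -0.8800)
p' = p + v·dt = (-0.6560, 0.5440, 2.2240)
new velocity v' = (1.7136, -0.7896, 0.2296)

p' = (-0.6560, 0.5440, 2.2240)
q' = (0.0279, 0.9967, -0.0478, 0.0598)
v' = (1.7136, -0.7896, 0.2296)
ω' = (-0.7000, 1.4030, 1.4064)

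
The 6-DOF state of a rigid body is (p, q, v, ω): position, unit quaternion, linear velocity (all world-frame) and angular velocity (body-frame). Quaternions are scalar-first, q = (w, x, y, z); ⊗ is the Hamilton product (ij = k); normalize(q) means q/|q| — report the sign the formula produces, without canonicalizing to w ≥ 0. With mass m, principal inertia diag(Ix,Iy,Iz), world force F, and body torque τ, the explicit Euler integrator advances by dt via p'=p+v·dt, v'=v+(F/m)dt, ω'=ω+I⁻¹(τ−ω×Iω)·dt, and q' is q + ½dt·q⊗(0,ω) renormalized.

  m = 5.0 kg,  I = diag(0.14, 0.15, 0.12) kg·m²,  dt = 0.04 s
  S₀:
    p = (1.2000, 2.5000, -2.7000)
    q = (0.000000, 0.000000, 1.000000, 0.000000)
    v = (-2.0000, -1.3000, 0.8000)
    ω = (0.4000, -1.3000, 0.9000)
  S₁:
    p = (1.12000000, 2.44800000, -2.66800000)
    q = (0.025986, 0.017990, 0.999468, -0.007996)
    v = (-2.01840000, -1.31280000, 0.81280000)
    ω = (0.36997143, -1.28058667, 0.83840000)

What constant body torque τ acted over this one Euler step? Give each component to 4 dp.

Δω = ω₁−ω₀ = (-0.03002857, 0.01941333, -0.06160000)
I·α + gyro = (-0.0700, 0.0800, -0.1900)

τ = (-0.0700, 0.0800, -0.1900)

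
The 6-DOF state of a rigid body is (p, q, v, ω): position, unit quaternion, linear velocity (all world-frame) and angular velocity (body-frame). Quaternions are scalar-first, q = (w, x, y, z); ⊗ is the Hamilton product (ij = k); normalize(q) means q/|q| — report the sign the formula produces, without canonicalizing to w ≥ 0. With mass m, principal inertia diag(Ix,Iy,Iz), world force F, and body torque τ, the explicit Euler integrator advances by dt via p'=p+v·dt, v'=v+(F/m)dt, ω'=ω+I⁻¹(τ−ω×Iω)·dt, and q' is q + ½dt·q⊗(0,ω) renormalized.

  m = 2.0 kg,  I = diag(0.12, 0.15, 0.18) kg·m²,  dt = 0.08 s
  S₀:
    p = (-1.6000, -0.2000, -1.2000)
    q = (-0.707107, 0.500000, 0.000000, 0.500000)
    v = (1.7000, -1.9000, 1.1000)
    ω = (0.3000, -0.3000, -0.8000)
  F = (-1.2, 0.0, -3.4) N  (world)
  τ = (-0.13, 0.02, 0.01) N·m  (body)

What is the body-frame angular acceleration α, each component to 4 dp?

precession coupling ω×(Iω) = (0.0072, 0.0144, -0.0027)
α = I⁻¹(τ − ω×Iω) = (-1.1433, 0.0373, 0.0706)

α = (-1.1433, 0.0373, 0.0706)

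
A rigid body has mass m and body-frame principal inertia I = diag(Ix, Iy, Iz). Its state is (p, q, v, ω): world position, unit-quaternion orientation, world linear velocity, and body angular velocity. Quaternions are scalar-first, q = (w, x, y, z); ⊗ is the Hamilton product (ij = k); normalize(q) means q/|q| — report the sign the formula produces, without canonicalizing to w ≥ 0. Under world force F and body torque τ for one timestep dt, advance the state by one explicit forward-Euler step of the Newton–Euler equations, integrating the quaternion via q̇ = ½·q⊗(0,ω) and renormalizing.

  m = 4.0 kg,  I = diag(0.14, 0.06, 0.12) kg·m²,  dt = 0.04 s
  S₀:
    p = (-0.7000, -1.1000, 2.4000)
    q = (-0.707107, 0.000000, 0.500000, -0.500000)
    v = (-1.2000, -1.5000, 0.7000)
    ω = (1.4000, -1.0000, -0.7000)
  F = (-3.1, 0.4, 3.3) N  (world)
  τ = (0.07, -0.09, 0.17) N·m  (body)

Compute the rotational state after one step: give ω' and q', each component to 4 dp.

ω' = (1.4080, -1.0469, -0.6807)
q' = (-0.7036, -0.0368, 0.4998, -0.5038)

gyro term ω×Iω = (0.0420, -0.0196, 0.1120)
α = I⁻¹(τ − ω×Iω) = (0.2000, -1.1733, 0.4833)
new body rate ω' = (1.4080, -1.0469, -0.6807)
Hamilton product q⊗(0,ω) = (0.1500000, -1.8399498, 0.0071070, -0.2050251)
updated quaternion q' = (-0.7036, -0.0368, 0.4998, -0.5038)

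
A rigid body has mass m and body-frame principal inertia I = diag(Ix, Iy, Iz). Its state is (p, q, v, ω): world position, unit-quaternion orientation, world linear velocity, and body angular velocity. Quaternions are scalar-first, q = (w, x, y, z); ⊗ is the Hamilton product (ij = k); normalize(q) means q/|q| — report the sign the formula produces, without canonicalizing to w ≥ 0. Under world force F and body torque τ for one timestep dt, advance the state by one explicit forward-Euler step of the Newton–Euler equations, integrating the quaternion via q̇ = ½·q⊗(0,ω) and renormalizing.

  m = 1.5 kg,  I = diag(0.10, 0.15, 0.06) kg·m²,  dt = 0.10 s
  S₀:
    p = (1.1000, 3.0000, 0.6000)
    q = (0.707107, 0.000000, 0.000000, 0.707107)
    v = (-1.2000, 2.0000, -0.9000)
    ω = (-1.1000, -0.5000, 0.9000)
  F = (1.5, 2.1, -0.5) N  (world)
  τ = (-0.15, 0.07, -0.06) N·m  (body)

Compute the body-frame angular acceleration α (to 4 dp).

α = (-1.9050, 0.7307, -1.4583)

gyro term ω×Iω = (0.0405, -0.0396, 0.0275)
angular accel α = (-1.9050, 0.7307, -1.4583)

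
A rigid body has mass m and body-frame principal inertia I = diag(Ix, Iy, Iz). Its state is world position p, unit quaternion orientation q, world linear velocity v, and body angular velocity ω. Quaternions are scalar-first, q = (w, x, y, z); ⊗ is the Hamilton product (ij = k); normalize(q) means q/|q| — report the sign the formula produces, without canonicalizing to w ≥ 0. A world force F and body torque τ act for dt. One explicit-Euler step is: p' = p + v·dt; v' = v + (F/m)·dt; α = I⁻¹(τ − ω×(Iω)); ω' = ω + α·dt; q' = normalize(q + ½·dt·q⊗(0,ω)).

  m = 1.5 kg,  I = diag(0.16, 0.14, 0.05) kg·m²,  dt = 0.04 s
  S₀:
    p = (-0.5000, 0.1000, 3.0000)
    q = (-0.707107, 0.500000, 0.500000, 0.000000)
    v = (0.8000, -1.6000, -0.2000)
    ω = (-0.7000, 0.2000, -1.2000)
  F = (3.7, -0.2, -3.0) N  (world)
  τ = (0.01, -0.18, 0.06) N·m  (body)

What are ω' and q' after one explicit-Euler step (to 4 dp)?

ω×(Iω) gyroscopic = (0.0216, 0.0924, 0.0028)
angular accel α = (-0.0725, -1.9457, 1.1440)
ω + α·dt = (-0.7029, 0.1222, -1.1542)
Hamilton product q⊗(0,ω) = (0.2500000, -0.1050251, 0.4585786, 1.2985284)
updated quaternion q' = (-0.7018, 0.4977, 0.5090, 0.0260)

ω' = (-0.7029, 0.1222, -1.1542)
q' = (-0.7018, 0.4977, 0.5090, 0.0260)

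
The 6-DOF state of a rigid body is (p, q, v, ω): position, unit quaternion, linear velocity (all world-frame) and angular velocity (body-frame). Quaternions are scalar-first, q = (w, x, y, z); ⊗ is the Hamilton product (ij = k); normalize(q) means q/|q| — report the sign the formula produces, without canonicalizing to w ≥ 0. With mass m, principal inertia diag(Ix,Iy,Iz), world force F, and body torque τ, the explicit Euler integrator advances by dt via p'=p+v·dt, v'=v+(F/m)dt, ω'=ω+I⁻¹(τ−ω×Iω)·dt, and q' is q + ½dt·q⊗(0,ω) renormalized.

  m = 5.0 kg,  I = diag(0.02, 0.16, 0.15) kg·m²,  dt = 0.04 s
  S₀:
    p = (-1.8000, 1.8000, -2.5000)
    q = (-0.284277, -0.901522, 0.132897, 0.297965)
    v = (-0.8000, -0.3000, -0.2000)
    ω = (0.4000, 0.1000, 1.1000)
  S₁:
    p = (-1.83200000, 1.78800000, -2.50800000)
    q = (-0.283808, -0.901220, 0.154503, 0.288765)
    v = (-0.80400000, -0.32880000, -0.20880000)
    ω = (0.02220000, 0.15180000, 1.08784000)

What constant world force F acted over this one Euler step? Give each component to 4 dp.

F = (-0.5000, -3.6000, -1.1000)

velocity change Δv = (-0.00400000, -0.02880000, -0.00880000)
applied force F = (-0.5000, -3.6000, -1.1000)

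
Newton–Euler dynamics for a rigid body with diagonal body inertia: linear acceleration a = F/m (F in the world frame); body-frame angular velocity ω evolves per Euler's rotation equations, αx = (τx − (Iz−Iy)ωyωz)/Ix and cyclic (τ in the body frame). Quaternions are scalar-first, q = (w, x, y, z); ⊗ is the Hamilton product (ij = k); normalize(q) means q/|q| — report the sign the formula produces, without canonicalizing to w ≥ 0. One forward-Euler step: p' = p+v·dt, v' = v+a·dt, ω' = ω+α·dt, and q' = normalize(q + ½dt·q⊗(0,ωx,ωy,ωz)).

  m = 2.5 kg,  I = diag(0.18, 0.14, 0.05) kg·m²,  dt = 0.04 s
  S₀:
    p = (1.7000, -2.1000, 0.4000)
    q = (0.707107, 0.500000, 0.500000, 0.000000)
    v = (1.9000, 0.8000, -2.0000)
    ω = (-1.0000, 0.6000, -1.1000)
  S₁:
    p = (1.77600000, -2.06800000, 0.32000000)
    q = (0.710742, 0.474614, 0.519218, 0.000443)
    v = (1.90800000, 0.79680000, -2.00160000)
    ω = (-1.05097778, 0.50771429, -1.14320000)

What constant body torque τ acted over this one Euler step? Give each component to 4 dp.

rate change Δω = (-0.05097778, -0.09228571, -0.04320000)
ω₀×(Iω₀) = (0.0594, 0.1430, 0.0240)
I·α + gyro = (-0.1700, -0.1800, -0.0300)

τ = (-0.1700, -0.1800, -0.0300)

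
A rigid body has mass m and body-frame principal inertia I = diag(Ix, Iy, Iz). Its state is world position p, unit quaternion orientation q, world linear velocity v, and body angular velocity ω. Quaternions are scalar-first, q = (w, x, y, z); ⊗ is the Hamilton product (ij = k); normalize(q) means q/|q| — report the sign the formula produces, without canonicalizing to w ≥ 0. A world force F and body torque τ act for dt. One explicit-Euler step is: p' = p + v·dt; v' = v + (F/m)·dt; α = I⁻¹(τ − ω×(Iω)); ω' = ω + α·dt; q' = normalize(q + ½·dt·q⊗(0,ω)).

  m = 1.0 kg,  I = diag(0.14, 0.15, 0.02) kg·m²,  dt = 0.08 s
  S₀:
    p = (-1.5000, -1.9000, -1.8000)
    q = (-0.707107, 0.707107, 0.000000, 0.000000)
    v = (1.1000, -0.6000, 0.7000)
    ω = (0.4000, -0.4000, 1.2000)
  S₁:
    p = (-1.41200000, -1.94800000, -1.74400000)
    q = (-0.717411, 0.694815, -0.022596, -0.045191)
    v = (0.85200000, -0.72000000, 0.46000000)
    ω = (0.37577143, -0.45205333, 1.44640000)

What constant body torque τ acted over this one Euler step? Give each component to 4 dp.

ω₁ − ω₀ = (-0.02422857, -0.05205333, 0.24640000)
gyro term ω₀×Iω₀ = (0.0624, 0.0576, -0.0016)
τ = I·(Δω/dt) + ω₀×(Iω₀) = (0.0200, -0.0400, 0.0600)

τ = (0.0200, -0.0400, 0.0600)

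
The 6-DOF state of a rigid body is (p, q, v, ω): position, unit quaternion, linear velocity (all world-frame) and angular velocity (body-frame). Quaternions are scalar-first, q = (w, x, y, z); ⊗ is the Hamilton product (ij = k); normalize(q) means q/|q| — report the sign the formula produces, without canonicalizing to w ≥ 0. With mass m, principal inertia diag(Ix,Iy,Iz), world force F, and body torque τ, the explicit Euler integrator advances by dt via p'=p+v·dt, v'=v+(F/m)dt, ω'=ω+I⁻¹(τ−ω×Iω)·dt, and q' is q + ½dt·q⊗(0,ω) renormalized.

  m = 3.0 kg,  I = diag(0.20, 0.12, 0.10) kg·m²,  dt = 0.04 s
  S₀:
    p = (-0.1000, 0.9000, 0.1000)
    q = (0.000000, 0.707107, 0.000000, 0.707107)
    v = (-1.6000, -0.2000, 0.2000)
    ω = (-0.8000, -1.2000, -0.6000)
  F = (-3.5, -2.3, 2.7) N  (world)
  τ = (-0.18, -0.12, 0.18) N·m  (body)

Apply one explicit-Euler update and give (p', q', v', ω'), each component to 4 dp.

p' = (-0.1640, 0.8920, 0.1080)
q' = (0.0198, 0.7237, -0.0028, 0.6898)
v' = (-1.6467, -0.2307, 0.2360)
ω' = (-0.8331, -1.2560, -0.4973)

linear accel F/m = (-1.1667, -0.7667, 0.9000)
p + v·dt = (-0.1640, 0.8920, 0.1080)
v + (F/m)dt = (-1.6467, -0.2307, 0.2360)
angular accel α = (-0.8280, -1.4000, 2.5680)
new body rate ω' = (-0.8331, -1.2560, -0.4973)
2q̇ = q⊗(0,ω) = (0.9899498, 0.8485284, -0.1414214, -0.8485284)
updated quaternion q' = (0.0198, 0.7237, -0.0028, 0.6898)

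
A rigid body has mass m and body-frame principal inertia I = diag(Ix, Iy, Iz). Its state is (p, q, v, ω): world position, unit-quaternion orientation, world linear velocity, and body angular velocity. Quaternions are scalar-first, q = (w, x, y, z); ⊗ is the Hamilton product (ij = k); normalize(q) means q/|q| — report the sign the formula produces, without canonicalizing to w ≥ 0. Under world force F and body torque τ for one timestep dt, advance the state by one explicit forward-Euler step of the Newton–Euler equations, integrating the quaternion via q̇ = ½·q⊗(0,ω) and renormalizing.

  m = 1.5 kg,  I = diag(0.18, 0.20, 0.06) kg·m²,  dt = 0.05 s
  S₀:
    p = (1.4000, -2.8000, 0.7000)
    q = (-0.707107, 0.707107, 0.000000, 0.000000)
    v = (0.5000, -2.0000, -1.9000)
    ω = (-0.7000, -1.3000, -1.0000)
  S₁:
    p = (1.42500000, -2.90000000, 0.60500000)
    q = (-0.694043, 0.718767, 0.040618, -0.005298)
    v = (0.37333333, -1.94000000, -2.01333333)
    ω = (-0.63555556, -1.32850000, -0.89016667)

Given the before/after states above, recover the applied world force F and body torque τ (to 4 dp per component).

velocity change Δv = (-0.12666667, 0.06000000, -0.11333333)
m·(v₁−v₀)/dt = (-3.8000, 1.8000, -3.4000)
Δω = ω₁−ω₀ = (0.06444444, -0.02850000, 0.10983333)
precession coupling = (-0.1820, 0.0840, 0.0182)
I·α + gyro = (0.0500, -0.0300, 0.1500)

F = (-3.8000, 1.8000, -3.4000)
τ = (0.0500, -0.0300, 0.1500)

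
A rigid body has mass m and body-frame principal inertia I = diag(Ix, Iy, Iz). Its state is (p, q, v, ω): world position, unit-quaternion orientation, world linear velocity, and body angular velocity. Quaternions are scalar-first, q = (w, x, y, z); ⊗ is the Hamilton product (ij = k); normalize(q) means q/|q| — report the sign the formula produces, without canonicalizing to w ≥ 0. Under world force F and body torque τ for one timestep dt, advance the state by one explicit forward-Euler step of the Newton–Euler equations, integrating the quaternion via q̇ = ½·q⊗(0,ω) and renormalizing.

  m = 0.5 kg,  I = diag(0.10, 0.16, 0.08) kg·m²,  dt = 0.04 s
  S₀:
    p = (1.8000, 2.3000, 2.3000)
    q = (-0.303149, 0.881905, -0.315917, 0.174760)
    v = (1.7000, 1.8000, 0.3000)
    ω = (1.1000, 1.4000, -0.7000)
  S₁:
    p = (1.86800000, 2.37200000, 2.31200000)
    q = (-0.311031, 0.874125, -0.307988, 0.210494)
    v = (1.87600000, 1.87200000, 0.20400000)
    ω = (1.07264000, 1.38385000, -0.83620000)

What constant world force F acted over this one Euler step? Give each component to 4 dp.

velocity change Δv = (0.17600000, 0.07200000, -0.09600000)
F = m·Δv/dt = (2.2000, 0.9000, -1.2000)

F = (2.2000, 0.9000, -1.2000)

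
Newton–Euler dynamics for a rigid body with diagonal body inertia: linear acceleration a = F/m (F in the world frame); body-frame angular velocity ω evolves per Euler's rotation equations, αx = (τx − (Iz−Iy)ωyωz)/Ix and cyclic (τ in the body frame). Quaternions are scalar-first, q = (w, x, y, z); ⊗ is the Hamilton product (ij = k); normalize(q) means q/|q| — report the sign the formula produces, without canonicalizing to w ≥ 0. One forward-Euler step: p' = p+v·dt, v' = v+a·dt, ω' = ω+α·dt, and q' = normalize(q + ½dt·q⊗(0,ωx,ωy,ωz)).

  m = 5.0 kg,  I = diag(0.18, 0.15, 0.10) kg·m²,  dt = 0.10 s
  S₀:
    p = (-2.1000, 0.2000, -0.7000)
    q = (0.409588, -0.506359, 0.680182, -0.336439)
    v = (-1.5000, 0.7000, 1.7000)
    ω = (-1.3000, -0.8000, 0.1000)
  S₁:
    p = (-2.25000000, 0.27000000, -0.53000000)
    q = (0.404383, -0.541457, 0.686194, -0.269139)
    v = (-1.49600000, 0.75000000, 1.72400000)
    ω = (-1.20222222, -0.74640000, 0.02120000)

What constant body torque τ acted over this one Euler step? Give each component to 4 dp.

ω₁ − ω₀ = (0.09777778, 0.05360000, -0.07880000)
ω₀×(Iω₀) = (0.0040, -0.0104, -0.0312)
τ = I·(Δω/dt) + ω₀×(Iω₀) = (0.1800, 0.0700, -0.1100)

τ = (0.1800, 0.0700, -0.1100)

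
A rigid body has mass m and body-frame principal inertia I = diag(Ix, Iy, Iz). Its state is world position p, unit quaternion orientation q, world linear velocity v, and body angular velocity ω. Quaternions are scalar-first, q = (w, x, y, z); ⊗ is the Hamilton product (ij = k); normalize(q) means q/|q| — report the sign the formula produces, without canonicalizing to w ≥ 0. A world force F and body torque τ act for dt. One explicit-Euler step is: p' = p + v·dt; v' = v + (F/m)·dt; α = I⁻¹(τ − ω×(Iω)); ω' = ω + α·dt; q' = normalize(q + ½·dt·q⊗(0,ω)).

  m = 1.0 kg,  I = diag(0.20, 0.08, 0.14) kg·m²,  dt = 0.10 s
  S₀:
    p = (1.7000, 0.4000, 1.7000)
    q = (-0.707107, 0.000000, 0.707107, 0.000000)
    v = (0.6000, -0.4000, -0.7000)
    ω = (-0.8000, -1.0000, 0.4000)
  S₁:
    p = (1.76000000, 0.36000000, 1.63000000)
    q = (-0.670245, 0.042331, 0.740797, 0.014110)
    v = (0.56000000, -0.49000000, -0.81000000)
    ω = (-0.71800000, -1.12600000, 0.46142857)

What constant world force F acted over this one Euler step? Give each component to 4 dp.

F = (-0.4000, -0.9000, -1.1000)

Δv = v₁−v₀ = (-0.04000000, -0.09000000, -0.11000000)
applied force F = (-0.4000, -0.9000, -1.1000)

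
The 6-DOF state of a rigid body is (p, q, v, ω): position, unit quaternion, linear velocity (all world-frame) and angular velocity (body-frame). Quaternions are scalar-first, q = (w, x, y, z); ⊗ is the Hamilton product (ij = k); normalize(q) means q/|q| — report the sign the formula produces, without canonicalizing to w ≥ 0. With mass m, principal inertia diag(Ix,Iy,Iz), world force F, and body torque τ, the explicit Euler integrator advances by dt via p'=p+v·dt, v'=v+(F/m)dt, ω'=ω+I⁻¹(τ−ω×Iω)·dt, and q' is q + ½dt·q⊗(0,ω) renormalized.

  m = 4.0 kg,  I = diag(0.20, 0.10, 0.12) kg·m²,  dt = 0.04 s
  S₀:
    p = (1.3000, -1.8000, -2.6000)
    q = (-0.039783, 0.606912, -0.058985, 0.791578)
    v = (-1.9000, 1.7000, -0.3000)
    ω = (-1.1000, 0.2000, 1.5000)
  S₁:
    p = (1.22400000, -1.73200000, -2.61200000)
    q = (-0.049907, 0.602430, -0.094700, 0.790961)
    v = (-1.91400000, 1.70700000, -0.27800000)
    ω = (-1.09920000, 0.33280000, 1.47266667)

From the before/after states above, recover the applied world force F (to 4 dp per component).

F = (-1.4000, 0.7000, 2.2000)

velocity change Δv = (-0.01400000, 0.00700000, 0.02200000)
F = m·Δv/dt = (-1.4000, 0.7000, 2.2000)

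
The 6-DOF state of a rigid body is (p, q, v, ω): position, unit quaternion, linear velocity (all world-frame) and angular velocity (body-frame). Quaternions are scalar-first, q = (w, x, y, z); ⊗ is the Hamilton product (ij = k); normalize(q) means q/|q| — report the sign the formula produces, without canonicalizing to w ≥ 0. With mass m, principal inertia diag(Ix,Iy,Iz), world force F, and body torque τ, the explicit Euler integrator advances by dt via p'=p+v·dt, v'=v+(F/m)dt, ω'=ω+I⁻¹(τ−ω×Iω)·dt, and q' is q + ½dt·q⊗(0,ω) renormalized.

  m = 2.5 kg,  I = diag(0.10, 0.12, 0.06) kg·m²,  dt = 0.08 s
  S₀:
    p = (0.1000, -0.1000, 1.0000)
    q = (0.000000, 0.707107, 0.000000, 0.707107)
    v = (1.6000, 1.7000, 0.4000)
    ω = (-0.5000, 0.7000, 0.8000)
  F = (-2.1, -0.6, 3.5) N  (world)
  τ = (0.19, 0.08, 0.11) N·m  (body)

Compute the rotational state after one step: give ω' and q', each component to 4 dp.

ω' = (-0.3211, 0.7640, 0.9560)
q' = (-0.0085, 0.6866, -0.0367, 0.7261)

α = I⁻¹(τ − ω×Iω) = (2.2360, 0.8000, 1.9500)
ω' = ω + α·dt = (-0.3211, 0.7640, 0.9560)
2q̇ = q⊗(0,ω) = (-0.2121321, -0.4949749, -0.9192391, 0.4949749)
q' = normalize(q + ½dt·q⊗(0,ω)) = (-0.0085, 0.6866, -0.0367, 0.7261)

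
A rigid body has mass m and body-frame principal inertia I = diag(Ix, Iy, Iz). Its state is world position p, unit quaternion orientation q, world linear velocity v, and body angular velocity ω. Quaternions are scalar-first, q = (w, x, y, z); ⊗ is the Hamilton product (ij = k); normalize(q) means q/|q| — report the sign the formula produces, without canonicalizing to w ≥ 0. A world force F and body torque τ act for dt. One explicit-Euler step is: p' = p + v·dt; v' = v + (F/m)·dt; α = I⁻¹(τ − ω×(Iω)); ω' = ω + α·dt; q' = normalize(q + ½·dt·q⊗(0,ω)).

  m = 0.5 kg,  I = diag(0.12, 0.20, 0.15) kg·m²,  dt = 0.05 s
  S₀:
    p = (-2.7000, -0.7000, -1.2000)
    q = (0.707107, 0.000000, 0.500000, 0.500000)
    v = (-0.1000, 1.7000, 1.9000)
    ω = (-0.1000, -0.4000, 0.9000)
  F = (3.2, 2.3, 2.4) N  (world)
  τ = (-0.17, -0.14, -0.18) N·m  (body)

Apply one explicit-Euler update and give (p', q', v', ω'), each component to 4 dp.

ω×(Iω) gyroscopic = (0.0180, 0.0027, 0.0032)
angular accel α = (-1.5667, -0.7135, -1.2213)
ω + α·dt = (-0.1783, -0.4357, 0.8389)
q⊗(0,ω) = (-0.2500000, 0.5792893, -0.3328428, 0.6863963)
updated quaternion q' = (0.7006, 0.0145, 0.4915, 0.5170)
p' = p + v·dt = (-2.7050, -0.6150, -1.1050)
v + (F/m)dt = (0.2200, 1.9300, 2.1400)

p' = (-2.7050, -0.6150, -1.1050)
q' = (0.7006, 0.0145, 0.4915, 0.5170)
v' = (0.2200, 1.9300, 2.1400)
ω' = (-0.1783, -0.4357, 0.8389)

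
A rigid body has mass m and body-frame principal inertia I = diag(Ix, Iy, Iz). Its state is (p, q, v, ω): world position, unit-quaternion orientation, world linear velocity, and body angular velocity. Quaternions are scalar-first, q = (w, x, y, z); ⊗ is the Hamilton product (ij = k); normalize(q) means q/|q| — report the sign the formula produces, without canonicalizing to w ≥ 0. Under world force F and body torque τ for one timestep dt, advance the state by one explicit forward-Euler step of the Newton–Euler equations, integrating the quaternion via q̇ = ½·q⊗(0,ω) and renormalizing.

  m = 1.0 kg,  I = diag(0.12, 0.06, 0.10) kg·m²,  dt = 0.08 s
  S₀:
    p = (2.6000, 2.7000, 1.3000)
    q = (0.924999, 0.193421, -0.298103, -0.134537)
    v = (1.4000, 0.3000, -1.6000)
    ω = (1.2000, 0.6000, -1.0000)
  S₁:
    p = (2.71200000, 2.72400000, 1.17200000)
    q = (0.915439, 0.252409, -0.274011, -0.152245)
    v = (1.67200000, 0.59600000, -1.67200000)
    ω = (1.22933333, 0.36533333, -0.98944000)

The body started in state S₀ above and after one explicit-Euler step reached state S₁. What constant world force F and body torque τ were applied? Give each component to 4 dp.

F = (3.4000, 3.7000, -0.9000)
τ = (0.0200, -0.2000, -0.0300)

ω₁ − ω₀ = (0.02933333, -0.23466667, 0.01056000)
precession coupling = (-0.0240, -0.0240, -0.0432)
τ = I·(Δω/dt) + ω₀×(Iω₀) = (0.0200, -0.2000, -0.0300)
v₁ − v₀ = (0.27200000, 0.29600000, -0.07200000)
F = m·Δv/dt = (3.4000, 3.7000, -0.9000)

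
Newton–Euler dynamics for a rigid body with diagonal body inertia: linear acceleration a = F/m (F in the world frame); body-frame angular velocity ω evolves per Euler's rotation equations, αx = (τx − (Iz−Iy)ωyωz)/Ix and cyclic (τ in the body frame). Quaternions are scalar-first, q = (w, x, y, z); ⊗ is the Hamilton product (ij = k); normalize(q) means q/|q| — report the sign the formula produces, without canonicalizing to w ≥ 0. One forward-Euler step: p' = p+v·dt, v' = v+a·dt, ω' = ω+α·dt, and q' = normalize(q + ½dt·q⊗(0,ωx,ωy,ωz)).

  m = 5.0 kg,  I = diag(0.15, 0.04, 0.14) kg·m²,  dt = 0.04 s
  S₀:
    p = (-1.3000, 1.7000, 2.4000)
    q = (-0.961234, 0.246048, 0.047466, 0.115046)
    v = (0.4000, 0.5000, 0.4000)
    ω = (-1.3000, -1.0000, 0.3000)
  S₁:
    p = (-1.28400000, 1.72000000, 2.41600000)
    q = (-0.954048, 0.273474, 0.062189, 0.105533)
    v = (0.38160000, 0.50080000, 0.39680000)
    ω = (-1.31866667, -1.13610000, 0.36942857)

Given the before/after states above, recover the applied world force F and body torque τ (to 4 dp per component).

F = (-2.3000, 0.1000, -0.4000)
τ = (-0.1000, -0.1400, 0.1000)

Δω = ω₁−ω₀ = (-0.01866667, -0.13610000, 0.06942857)
gyro term ω₀×Iω₀ = (-0.0300, -0.0039, -0.1430)
applied torque τ = (-0.1000, -0.1400, 0.1000)
v₁ − v₀ = (-0.01840000, 0.00080000, -0.00320000)
F = m·Δv/dt = (-2.3000, 0.1000, -0.4000)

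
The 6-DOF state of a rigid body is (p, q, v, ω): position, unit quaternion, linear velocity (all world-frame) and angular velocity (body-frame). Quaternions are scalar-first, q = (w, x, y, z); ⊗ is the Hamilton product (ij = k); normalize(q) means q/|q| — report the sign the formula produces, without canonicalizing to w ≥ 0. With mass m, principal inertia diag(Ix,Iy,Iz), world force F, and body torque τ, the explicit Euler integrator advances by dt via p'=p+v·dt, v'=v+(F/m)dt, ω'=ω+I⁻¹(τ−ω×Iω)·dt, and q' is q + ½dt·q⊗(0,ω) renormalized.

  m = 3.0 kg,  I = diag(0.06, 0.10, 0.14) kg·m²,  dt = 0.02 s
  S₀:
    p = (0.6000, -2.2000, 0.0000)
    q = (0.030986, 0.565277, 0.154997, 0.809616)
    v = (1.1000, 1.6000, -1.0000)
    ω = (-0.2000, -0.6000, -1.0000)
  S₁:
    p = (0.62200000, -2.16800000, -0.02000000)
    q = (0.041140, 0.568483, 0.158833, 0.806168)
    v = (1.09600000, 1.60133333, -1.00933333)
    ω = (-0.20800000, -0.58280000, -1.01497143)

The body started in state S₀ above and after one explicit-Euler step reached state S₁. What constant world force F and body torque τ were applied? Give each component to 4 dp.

F = (-0.6000, 0.2000, -1.4000)
τ = (0.0000, 0.0700, -0.1000)

Δv = v₁−v₀ = (-0.00400000, 0.00133333, -0.00933333)
applied force F = (-0.6000, 0.2000, -1.4000)
ω₁ − ω₀ = (-0.00800000, 0.01720000, -0.01497143)
applied torque τ = (0.0000, 0.0700, -0.1000)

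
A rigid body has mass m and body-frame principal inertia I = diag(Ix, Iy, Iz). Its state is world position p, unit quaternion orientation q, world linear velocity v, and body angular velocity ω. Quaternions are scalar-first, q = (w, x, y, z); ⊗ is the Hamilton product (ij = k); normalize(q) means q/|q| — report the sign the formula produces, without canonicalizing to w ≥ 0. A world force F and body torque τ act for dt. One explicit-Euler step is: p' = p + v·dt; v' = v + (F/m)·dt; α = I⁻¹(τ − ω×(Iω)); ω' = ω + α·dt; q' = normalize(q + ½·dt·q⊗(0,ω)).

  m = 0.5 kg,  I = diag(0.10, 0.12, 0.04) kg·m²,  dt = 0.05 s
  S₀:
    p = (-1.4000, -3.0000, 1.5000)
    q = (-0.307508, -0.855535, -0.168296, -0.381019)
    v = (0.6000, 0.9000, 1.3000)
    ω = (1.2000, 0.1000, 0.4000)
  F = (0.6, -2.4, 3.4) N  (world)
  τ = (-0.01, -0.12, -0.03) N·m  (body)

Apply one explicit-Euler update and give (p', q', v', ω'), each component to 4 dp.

ω×(Iω) gyroscopic = (-0.0032, 0.0288, 0.0024)
α = I⁻¹(τ − ω×Iω) = (-0.0680, -1.2400, -0.8100)
ω + α·dt = (1.1966, 0.0380, 0.3595)
Hamilton product q⊗(0,ω) = (1.1958792, -0.3982261, -0.1457596, -0.0066015)
q' = normalize(q + ½dt·q⊗(0,ω)) = (-0.2775, -0.8651, -0.1719, -0.3810)
a = (1.2000, -4.8000, 6.8000)
p' = p + v·dt = (-1.3700, -2.9550, 1.5650)
v + (F/m)dt = (0.6600, 0.6600, 1.6400)

p' = (-1.3700, -2.9550, 1.5650)
q' = (-0.2775, -0.8651, -0.1719, -0.3810)
v' = (0.6600, 0.6600, 1.6400)
ω' = (1.1966, 0.0380, 0.3595)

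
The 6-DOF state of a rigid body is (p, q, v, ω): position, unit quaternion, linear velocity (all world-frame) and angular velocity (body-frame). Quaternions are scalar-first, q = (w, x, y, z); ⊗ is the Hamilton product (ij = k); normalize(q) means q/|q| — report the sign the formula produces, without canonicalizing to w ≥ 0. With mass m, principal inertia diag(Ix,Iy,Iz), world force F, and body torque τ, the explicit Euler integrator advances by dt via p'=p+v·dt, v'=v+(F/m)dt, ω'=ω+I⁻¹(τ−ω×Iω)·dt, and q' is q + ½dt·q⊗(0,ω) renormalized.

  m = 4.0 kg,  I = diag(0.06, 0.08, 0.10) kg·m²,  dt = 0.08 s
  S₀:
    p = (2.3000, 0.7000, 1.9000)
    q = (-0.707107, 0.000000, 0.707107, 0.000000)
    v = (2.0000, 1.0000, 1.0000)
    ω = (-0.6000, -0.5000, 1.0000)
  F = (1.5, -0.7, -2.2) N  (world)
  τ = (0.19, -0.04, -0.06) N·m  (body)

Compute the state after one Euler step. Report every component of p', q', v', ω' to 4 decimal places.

p' = (2.4600, 0.7800, 1.9800)
q' = (-0.6921, 0.0452, 0.7203, -0.0113)
v' = (2.0300, 0.9860, 0.9560)
ω' = (-0.3333, -0.5640, 0.9472)

a = F/m = (0.3750, -0.1750, -0.5500)
new position p' = (2.4600, 0.7800, 1.9800)
new velocity v' = (2.0300, 0.9860, 0.9560)
precession coupling ω×(Iω) = (-0.0100, 0.0240, 0.0060)
angular accel α = (3.3333, -0.8000, -0.6600)
ω + α·dt = (-0.3333, -0.5640, 0.9472)
Hamilton product q⊗(0,ω) = (0.3535535, 1.1313712, 0.3535535, -0.2828428)
updated quaternion q' = (-0.6921, 0.0452, 0.7203, -0.0113)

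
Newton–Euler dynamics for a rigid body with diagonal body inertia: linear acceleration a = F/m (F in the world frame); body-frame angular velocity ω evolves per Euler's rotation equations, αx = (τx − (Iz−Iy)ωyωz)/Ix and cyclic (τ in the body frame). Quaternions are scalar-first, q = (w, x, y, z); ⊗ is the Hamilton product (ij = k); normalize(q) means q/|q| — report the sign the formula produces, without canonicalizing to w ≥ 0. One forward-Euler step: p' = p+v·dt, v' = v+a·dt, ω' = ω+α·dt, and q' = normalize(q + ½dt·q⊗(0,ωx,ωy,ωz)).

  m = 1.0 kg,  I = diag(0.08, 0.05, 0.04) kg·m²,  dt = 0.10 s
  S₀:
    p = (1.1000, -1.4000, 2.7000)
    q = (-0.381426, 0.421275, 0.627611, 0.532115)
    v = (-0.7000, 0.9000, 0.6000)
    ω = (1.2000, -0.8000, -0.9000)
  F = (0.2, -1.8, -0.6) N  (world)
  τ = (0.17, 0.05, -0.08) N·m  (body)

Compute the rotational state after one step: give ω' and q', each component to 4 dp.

ω' = (1.4215, -0.6136, -1.1720)
q' = (-0.3564, 0.3900, 0.6913, 0.4930)

α = I⁻¹(τ − ω×Iω) = (2.2150, 1.8640, -2.7200)
new body rate ω' = (1.4215, -0.6136, -1.1720)
2q̇ = q⊗(0,ω) = (0.4754623, -0.5968691, 1.3228263, -0.7468698)
q' = normalize(q + ½dt·q⊗(0,ω)) = (-0.3564, 0.3900, 0.6913, 0.4930)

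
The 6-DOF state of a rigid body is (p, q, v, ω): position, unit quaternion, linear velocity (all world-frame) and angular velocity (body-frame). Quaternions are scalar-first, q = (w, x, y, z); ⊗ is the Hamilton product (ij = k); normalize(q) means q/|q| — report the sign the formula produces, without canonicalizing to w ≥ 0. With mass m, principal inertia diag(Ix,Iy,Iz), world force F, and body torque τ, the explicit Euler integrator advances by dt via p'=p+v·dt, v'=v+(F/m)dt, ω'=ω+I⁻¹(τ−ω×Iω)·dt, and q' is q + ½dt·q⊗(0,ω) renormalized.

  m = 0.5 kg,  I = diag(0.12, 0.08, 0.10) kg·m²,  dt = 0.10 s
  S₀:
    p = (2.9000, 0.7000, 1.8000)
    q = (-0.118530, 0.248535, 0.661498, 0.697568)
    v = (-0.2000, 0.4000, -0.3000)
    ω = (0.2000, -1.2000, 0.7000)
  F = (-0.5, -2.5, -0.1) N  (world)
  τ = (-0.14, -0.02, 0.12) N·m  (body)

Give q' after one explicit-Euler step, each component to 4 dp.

q⊗(0,ω) = (0.2557930, 1.2764242, 0.1077751, -0.5135126)
q' = normalize(q + ½dt·q⊗(0,ω)) = (-0.1055, 0.3116, 0.6653, 0.6702)

q' = (-0.1055, 0.3116, 0.6653, 0.6702)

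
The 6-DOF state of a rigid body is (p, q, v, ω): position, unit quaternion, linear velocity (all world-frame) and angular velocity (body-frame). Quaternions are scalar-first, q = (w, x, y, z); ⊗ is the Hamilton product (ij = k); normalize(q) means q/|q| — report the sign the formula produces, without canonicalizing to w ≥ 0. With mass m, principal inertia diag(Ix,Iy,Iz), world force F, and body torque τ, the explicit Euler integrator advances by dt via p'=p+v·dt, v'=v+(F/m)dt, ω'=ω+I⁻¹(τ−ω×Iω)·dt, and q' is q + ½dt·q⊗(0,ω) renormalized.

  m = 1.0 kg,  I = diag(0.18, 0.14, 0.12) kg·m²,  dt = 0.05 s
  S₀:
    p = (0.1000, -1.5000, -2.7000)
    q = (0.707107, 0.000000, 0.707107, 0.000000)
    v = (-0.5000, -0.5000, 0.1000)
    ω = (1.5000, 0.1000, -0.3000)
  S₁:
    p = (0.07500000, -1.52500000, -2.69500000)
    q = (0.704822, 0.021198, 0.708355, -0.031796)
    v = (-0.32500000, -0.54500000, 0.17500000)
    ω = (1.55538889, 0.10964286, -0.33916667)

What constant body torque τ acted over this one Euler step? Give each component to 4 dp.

τ = (0.2000, 0.0000, -0.1000)

Δω = ω₁−ω₀ = (0.05538889, 0.00964286, -0.03916667)
ω₀×(Iω₀) = (0.0006, -0.0270, -0.0060)
applied torque τ = (0.2000, 0.0000, -0.1000)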